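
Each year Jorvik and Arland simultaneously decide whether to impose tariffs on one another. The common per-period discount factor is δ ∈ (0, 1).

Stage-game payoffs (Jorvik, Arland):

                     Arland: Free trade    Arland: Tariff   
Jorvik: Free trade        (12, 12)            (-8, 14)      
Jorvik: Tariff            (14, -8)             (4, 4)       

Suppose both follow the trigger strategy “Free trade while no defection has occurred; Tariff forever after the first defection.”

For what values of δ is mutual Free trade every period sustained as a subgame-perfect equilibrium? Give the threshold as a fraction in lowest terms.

1/5

Cooperation forever yields 12 each period: 12/(1−δ).
Deviating yields 14 once, then 4 forever: 14 + 4δ/(1−δ).
No profitable deviation requires 12/(1−δ) ≥ 14 + 4δ/(1−δ).
Multiplying by (1−δ): 12 ≥ 14(1−δ) + 4δ = 14 − 10δ.
So 10δ ≥ 2, i.e. δ ≥ 2/10 = 1/5.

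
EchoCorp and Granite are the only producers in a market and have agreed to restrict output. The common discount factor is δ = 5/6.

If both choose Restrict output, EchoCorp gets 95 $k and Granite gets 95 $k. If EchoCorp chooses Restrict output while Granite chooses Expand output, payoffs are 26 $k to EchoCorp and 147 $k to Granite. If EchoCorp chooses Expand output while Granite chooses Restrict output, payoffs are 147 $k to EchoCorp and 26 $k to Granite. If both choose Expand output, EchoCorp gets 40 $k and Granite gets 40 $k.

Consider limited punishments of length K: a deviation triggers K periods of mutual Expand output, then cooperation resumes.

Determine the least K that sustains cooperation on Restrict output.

No profitable deviation requires (95−40)(δ+…+δ^K) ≥ 147−95, i.e. δ+…+δ^K ≥ 52/55 ≈ 0.9455.
With δ = 5/6, the partial sums are K=1: 0.8333, K=2: 1.5278.
K = 2 is the first length at which the sum reaches 0.9455.

2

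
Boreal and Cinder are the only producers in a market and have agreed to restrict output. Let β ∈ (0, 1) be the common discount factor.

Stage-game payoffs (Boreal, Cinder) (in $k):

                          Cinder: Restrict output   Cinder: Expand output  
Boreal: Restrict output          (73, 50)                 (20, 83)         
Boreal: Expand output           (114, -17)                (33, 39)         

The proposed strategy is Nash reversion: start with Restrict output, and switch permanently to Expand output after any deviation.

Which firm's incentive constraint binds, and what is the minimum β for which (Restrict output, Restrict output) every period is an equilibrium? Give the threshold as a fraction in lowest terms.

Cinder; β ≥ 3/4

Boreal's threshold: (114−73)/(114−33) = 41/81.
Cinder's threshold: (83−50)/(83−39) = 3/4.
41/81 < 3/4, so Cinder binds and β* = 3/4.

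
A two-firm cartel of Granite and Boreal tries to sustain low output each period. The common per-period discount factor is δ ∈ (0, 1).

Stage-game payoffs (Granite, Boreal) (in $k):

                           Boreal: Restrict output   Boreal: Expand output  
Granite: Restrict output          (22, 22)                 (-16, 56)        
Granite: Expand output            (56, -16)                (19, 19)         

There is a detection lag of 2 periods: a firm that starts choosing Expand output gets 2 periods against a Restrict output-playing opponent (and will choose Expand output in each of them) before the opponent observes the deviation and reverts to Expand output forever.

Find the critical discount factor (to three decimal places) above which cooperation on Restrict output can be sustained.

0.959

Deviating for the 2 undetected periods gains 56−22 = 34 per period over cooperation, then loses 22−19 = 3 per period forever once punishment starts.
Gain: 34(1 + δ + … + δ^1); loss: 3·δ^2/(1−δ).
No profitable deviation ⇔ 34(1−δ^2) ≤ 3·δ^2, i.e. δ^2 ≥ 34/(34+3) = 34/37.
Hence δ ≥ (34/37)^(1/2) ≈ 0.959.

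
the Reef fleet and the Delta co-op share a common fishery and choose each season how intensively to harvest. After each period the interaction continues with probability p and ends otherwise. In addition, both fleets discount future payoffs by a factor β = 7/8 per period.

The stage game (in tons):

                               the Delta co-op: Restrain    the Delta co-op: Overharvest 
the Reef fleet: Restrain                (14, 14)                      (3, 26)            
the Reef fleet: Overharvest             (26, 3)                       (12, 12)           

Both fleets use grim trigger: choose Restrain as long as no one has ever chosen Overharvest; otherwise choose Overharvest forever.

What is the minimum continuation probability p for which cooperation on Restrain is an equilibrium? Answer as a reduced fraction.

With continuation probability p and discount β, the effective per-period discount factor is βp.
Grim-trigger IC: βp ≥ (26−14)/(26−12) = 6/7.
So p ≥ (6/7)/(7/8) = 48/49.

48/49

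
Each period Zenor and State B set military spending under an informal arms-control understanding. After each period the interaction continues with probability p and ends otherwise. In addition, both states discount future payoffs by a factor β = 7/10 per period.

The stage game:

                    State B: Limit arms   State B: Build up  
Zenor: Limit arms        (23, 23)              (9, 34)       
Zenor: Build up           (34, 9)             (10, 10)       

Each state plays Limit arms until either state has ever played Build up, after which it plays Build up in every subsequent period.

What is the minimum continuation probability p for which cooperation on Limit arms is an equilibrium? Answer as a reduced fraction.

55/84

Expected continuation weight on next period's payoff is β·p = 7/10·p, which plays the role of the discount factor.
Cooperation requires 7/10·p ≥ (34−23)/(34−10) = 11/24, hence p ≥ 55/84.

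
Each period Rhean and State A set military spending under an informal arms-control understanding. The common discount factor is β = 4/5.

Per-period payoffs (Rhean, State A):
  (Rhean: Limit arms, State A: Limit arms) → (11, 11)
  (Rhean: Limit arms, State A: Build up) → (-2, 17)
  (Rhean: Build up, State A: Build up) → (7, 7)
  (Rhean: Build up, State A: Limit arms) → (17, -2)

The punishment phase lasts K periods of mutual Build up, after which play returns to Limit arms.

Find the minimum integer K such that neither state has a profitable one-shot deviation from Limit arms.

3

IC: β(1−β^K)/(1−β) ≥ (17−11)/(11−7) = 3/2.
With β = 4/5: need 1 − β^K ≥ 3/2·(1−4/5)/(4/5), i.e. β^K ≤ 0.6250.
Since (4/5)^2 = 0.6400 and (4/5)^3 = 0.5120, the smallest such K is 3.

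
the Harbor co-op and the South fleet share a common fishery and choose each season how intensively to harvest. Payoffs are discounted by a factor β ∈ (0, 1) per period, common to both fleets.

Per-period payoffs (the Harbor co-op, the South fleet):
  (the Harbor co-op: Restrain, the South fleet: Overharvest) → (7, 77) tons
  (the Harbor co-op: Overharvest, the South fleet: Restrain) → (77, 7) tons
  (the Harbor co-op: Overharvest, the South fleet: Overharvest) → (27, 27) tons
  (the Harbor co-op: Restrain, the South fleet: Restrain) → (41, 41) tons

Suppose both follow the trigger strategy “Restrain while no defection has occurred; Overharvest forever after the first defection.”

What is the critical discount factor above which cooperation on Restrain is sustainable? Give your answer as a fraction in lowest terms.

41/(1−β) ≥ 77 + 27β/(1−β)
41 ≥ 77 − 50β
β ≥ 36/50 = 18/25.

18/25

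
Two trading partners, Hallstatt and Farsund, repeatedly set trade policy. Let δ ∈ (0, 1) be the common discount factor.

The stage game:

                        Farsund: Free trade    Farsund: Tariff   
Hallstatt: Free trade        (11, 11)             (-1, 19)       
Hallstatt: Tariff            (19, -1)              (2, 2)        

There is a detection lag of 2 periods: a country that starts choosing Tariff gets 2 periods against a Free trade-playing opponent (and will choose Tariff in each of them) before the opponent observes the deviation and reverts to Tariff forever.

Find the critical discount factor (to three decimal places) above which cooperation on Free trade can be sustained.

The best deviation is to choose Tariff for all 2 undetected periods, earning 19 each, then 2 forever once detected.
Deviation value: 19(1−δ^2)/(1−δ) + 2δ^2/(1−δ); cooperation value: 11/(1−δ).
IC: 11 ≥ 19(1−δ^2) + 2δ^2 = 19 − 17δ^2.
So δ^2 ≥ 8/17, giving δ ≥ (8/17)^(1/2) ≈ 0.686.

0.686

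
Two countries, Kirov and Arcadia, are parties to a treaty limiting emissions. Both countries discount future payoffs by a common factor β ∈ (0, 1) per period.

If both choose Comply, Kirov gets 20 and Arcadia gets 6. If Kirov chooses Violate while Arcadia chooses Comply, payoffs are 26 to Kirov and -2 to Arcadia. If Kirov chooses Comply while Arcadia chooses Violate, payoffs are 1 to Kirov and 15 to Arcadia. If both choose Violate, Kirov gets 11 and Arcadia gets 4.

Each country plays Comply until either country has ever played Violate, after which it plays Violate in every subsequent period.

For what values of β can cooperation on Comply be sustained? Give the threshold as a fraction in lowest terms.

9/11

For Kirov: deviation gain 26−20 = 6, per-period punishment loss 20−11 = 9. IC gives β ≥ 6/15 = 2/5.
For Arcadia: gain 9, loss 2 per period, so β ≥ 9/11.
The tighter constraint is Arcadia's, so cooperation needs β ≥ 9/11.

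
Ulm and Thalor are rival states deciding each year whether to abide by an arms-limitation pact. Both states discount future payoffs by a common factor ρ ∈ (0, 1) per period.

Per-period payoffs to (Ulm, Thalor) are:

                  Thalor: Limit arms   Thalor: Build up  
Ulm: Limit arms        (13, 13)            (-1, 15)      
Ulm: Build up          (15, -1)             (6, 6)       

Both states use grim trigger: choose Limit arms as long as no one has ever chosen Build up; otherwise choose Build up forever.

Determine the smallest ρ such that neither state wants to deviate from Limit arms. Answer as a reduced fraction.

2/9

One-period gain from deviating is 15 − 13 = 2. The loss is 13 − 6 = 7 in every subsequent period, with present value 7·ρ/(1−ρ).
Deviation is unprofitable when 7·ρ/(1−ρ) ≥ 2, i.e. ρ/(1−ρ) ≥ 2/7.
Equivalently ρ ≥ 2/(2+7) = 2/9.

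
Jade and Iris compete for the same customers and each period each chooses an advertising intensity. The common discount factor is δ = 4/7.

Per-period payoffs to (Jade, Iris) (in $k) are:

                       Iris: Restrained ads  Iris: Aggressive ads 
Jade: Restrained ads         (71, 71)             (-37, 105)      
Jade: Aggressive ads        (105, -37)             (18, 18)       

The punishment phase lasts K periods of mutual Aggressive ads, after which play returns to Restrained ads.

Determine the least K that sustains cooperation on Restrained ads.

2

IC: δ(1−δ^K)/(1−δ) ≥ (105−71)/(71−18) = 34/53.
With δ = 4/7: need 1 − δ^K ≥ 34/53·(1−4/7)/(4/7), i.e. δ^K ≤ 0.5189.
Since (4/7)^1 = 0.5714 and (4/7)^2 = 0.3265, the smallest such K is 2.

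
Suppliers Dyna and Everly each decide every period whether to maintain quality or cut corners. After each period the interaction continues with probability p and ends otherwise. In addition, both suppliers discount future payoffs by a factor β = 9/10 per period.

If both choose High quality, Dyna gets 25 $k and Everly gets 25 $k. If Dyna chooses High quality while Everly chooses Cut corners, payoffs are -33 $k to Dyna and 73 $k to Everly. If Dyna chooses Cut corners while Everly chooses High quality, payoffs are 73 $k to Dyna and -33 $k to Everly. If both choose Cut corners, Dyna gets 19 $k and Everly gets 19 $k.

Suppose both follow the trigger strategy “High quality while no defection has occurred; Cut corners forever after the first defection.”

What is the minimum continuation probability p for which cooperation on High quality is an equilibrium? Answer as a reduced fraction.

80/81

Expected continuation weight on next period's payoff is β·p = 9/10·p, which plays the role of the discount factor.
Cooperation requires 9/10·p ≥ (73−25)/(73−19) = 8/9, hence p ≥ 80/81.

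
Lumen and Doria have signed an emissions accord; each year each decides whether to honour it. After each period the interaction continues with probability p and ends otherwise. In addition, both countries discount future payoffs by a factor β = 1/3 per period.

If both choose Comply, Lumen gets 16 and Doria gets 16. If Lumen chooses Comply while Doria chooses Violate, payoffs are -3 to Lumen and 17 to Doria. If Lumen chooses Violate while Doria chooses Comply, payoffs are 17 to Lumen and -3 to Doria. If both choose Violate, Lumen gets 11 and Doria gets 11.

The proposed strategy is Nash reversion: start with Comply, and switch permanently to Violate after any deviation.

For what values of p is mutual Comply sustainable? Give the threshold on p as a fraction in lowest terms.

Expected continuation weight on next period's payoff is β·p = 1/3·p, which plays the role of the discount factor.
Cooperation requires 1/3·p ≥ (17−16)/(17−11) = 1/6, hence p ≥ 1/2.

1/2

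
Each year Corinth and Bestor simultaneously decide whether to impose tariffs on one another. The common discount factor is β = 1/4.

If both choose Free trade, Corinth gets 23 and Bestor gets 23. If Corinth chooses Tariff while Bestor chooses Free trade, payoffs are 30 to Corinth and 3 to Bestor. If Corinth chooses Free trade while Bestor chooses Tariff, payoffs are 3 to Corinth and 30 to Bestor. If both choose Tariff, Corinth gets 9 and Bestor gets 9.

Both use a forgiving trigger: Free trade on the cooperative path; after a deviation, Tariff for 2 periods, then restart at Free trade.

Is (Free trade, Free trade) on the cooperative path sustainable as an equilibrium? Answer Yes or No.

A one-shot deviation gives 30 now, then 9 for 2 periods, then back to 23.
Gain from deviating: (30−23) today; loss: (23−9) in each of the next 2 periods.
No-deviation condition: (23−9)(β+…+β^2) ≥ 30−23, i.e. β+…+β^2 ≥ 1/2.
At β = 1/4: β+…+β^2 = 0.3125 < 0.5000.
So cooperation is not sustainable.

No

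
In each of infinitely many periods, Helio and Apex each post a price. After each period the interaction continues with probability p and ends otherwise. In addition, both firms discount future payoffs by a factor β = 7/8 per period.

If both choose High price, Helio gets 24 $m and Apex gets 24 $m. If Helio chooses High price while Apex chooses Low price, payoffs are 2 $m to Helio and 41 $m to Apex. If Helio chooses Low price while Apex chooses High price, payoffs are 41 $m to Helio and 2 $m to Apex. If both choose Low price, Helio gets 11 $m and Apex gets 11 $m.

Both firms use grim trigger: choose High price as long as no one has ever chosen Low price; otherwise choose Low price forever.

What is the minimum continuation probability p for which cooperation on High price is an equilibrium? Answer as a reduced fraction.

68/105

With continuation probability p and discount β, the effective per-period discount factor is βp.
Grim-trigger IC: βp ≥ (41−24)/(41−11) = 17/30.
So p ≥ (17/30)/(7/8) = 68/105.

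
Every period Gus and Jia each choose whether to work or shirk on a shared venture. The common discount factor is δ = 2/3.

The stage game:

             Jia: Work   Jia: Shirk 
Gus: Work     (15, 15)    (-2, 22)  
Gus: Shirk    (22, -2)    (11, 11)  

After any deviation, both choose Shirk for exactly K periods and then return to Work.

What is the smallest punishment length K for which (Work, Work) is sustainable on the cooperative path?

IC: δ(1−δ^K)/(1−δ) ≥ (22−15)/(15−11) = 7/4.
With δ = 2/3: need 1 − δ^K ≥ 7/4·(1−2/3)/(2/3), i.e. δ^K ≤ 0.1250.
Since (2/3)^5 = 0.1317 and (2/3)^6 = 0.0878, the smallest such K is 6.

6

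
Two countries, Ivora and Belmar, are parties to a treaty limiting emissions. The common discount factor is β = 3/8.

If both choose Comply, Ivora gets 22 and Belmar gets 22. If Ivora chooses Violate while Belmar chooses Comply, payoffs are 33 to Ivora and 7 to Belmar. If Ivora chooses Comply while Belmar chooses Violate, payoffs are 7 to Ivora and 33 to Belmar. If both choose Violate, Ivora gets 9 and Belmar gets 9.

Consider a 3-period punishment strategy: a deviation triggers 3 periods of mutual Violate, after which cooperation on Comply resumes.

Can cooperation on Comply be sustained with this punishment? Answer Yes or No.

No

A one-shot deviation gives 33 now, then 9 for 3 periods, then back to 22.
Gain from deviating: (33−22) today; loss: (22−9) in each of the next 3 periods.
No-deviation condition: (22−9)(β+…+β^3) ≥ 33−22, i.e. β+…+β^3 ≥ 11/13.
At β = 3/8: β+…+β^3 = 0.5684 < 0.8462.
So cooperation is not sustainable.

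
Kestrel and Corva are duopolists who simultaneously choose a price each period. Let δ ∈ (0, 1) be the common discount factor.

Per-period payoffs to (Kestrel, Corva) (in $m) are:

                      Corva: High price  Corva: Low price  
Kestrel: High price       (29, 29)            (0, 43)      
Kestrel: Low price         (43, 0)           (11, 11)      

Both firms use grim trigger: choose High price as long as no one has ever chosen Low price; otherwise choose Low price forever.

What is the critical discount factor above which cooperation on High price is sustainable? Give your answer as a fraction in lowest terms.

7/16

Cooperation forever yields 29 each period: 29/(1−δ).
Deviating yields 43 once, then 11 forever: 43 + 11δ/(1−δ).
No profitable deviation requires 29/(1−δ) ≥ 43 + 11δ/(1−δ).
Multiplying by (1−δ): 29 ≥ 43(1−δ) + 11δ = 43 − 32δ.
So 32δ ≥ 14, i.e. δ ≥ 14/32 = 7/16.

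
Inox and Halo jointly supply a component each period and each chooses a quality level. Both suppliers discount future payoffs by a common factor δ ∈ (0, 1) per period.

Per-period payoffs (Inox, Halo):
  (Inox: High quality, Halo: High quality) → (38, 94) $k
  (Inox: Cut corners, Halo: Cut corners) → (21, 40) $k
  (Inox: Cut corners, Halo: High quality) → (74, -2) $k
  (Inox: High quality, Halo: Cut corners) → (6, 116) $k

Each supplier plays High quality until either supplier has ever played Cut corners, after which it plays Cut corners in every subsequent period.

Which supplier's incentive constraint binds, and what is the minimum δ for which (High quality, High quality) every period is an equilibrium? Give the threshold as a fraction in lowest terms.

Inox; δ ≥ 36/53

For Inox: deviation gain 74−38 = 36, per-period punishment loss 38−21 = 17. IC gives δ ≥ 36/53.
For Halo: gain 22, loss 54 per period, so δ ≥ 22/76 = 11/38.
The tighter constraint is Inox's, so cooperation needs δ ≥ 36/53.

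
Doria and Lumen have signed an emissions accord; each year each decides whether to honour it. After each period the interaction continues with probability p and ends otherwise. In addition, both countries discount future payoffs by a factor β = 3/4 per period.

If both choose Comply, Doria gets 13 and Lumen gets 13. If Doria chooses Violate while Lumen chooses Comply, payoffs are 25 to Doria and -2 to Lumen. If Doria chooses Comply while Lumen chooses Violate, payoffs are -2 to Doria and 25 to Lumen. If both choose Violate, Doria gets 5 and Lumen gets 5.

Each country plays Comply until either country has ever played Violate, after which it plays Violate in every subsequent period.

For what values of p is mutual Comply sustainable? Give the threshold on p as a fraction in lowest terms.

Expected continuation weight on next period's payoff is β·p = 3/4·p, which plays the role of the discount factor.
Cooperation requires 3/4·p ≥ (25−13)/(25−5) = 3/5, hence p ≥ 4/5.

4/5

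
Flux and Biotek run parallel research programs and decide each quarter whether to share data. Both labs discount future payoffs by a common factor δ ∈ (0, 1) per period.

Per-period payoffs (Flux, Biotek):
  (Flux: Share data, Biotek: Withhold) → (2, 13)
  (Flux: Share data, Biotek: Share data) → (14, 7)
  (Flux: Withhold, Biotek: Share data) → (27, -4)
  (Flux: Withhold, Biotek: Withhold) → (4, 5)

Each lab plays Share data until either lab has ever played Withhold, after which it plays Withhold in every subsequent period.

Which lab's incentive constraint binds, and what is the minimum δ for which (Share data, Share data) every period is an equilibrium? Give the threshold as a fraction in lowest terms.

Flux's threshold: (27−14)/(27−4) = 13/23.
Biotek's threshold: (13−7)/(13−5) = 3/4.
13/23 < 3/4, so Biotek binds and δ* = 3/4.

Biotek; δ ≥ 3/4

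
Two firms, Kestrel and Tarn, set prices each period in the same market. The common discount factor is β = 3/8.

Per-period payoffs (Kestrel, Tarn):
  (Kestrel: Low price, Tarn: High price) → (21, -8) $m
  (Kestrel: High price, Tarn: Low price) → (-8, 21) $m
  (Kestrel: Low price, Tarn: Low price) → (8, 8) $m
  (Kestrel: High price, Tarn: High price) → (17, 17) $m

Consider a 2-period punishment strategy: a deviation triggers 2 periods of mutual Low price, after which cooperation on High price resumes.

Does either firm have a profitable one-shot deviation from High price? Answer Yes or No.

IC: β+…+β^2 ≥ (21−17)/(17−8) = 4/9.
At β = 3/8: partial sum = 0.5156 ≥ 0.4444. Cooperation sustainable.

No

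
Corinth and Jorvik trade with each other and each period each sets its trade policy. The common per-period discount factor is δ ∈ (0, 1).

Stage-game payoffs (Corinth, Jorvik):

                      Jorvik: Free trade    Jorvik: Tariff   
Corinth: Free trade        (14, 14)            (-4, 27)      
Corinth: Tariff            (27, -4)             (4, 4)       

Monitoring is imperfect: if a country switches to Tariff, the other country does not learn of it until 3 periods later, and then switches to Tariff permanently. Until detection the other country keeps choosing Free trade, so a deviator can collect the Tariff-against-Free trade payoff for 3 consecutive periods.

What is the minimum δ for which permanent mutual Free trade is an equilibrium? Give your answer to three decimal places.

A deviator earns 27 for 3 periods, then 4 forever; cooperating earns 14 forever. Multiplying the IC by (1−δ):
14 ≥ 27(1−δ^3) + 4δ^3, so 23·δ^3 ≥ 13 and δ^3 ≥ 13/23.
δ ≥ (13/23)^(1/3) ≈ 0.827.

0.827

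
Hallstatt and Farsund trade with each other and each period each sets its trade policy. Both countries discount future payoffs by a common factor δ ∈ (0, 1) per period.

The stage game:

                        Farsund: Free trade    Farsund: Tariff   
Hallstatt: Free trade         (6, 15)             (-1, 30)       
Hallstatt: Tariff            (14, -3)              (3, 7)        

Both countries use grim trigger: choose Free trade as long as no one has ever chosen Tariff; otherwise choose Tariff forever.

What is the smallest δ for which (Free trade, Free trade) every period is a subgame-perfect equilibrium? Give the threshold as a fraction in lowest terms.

8/11

For Hallstatt: deviation gain 14−6 = 8, per-period punishment loss 6−3 = 3. IC gives δ ≥ 8/11.
For Farsund: gain 15, loss 8 per period, so δ ≥ 15/23.
The tighter constraint is Hallstatt's, so cooperation needs δ ≥ 8/11.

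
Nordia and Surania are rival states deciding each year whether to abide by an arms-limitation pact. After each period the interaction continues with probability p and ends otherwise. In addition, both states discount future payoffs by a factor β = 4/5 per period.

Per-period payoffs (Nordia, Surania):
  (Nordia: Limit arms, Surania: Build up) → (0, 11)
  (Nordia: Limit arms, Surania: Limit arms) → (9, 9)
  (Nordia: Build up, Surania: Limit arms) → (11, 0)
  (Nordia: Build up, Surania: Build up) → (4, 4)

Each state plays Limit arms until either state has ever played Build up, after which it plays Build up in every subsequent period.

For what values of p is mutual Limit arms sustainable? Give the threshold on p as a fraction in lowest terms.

5/14

Expected continuation weight on next period's payoff is β·p = 4/5·p, which plays the role of the discount factor.
Cooperation requires 4/5·p ≥ (11−9)/(11−4) = 2/7, hence p ≥ 5/14.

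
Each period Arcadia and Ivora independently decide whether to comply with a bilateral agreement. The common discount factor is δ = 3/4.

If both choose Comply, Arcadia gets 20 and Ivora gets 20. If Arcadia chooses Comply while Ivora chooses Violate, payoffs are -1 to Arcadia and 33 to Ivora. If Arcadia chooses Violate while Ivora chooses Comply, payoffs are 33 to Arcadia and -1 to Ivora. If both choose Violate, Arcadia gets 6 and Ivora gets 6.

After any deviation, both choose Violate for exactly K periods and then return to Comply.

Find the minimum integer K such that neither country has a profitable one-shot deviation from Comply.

2

IC: δ(1−δ^K)/(1−δ) ≥ (33−20)/(20−6) = 13/14.
With δ = 3/4: need 1 − δ^K ≥ 13/14·(1−3/4)/(3/4), i.e. δ^K ≤ 0.6905.
Since (3/4)^1 = 0.7500 and (3/4)^2 = 0.5625, the smallest such K is 2.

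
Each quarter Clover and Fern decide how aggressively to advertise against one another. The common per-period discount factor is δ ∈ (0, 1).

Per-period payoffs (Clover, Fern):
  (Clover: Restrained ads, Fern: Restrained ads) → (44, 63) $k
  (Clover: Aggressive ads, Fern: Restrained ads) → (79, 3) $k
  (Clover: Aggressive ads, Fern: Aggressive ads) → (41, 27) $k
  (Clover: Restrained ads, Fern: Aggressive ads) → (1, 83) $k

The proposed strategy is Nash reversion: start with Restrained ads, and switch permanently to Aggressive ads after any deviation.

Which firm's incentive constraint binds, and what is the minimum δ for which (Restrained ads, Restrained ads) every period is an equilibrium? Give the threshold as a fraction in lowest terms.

Clover's threshold: (79−44)/(79−41) = 35/38.
Fern's threshold: (83−63)/(83−27) = 5/14.
35/38 > 5/14, so Clover binds and δ* = 35/38.

Clover; δ ≥ 35/38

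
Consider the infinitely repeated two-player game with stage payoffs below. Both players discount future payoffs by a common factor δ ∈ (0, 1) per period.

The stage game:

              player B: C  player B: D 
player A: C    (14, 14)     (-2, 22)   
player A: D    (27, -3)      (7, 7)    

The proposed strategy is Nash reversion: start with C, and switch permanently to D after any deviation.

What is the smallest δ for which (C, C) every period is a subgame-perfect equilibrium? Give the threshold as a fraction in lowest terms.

13/20

For player A: deviation gain 27−14 = 13, per-period punishment loss 14−7 = 7. IC gives δ ≥ 13/20.
For player B: gain 8, loss 7 per period, so δ ≥ 8/15.
The tighter constraint is player A's, so cooperation needs δ ≥ 13/20.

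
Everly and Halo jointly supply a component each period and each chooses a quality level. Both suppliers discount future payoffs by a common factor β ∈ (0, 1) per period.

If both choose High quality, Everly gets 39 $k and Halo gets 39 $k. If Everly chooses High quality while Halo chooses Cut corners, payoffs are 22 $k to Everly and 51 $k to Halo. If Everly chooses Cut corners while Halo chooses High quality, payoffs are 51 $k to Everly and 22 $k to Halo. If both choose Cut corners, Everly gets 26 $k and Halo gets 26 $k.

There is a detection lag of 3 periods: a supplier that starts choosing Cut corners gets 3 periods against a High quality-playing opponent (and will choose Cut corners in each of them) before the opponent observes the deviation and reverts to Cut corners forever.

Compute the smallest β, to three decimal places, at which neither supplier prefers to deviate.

0.783

Deviating for the 3 undetected periods gains 51−39 = 12 per period over cooperation, then loses 39−26 = 13 per period forever once punishment starts.
Gain: 12(1 + β + … + β^2); loss: 13·β^3/(1−β).
No profitable deviation ⇔ 12(1−β^3) ≤ 13·β^3, i.e. β^3 ≥ 12/(12+13) = 12/25.
Hence β ≥ (12/25)^(1/3) ≈ 0.783.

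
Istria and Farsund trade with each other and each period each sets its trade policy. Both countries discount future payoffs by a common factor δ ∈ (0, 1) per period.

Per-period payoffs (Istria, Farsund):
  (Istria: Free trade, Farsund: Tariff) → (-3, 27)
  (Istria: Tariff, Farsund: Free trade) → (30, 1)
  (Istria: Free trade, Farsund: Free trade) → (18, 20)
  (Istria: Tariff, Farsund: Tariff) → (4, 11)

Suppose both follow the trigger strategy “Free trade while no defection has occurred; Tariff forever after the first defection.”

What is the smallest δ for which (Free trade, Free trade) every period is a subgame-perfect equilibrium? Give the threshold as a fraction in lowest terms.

Istria's threshold: (30−18)/(30−4) = 6/13.
Farsund's threshold: (27−20)/(27−11) = 7/16.
6/13 > 7/16, so Istria binds and δ* = 6/13.

6/13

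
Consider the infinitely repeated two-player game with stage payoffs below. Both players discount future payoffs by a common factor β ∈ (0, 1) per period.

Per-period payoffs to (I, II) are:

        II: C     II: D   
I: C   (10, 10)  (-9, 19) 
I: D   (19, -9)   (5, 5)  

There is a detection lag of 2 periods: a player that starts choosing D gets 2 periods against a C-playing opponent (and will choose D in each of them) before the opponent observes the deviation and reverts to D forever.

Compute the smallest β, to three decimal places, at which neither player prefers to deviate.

0.802

The best deviation is to choose D for all 2 undetected periods, earning 19 each, then 5 forever once detected.
Deviation value: 19(1−β^2)/(1−β) + 5β^2/(1−β); cooperation value: 10/(1−β).
IC: 10 ≥ 19(1−β^2) + 5β^2 = 19 − 14β^2.
So β^2 ≥ 9/14, giving β ≥ (9/14)^(1/2) ≈ 0.802.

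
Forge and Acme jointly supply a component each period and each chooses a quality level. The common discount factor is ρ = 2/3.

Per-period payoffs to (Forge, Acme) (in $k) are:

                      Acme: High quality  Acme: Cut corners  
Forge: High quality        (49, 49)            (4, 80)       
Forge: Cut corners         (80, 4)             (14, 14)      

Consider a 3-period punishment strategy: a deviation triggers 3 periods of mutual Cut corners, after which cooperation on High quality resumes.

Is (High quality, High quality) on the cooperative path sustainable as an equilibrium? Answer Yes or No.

Yes

IC: ρ+…+ρ^3 ≥ (80−49)/(49−14) = 31/35.
At ρ = 2/3: partial sum = 1.4074 ≥ 0.8857. Cooperation sustainable.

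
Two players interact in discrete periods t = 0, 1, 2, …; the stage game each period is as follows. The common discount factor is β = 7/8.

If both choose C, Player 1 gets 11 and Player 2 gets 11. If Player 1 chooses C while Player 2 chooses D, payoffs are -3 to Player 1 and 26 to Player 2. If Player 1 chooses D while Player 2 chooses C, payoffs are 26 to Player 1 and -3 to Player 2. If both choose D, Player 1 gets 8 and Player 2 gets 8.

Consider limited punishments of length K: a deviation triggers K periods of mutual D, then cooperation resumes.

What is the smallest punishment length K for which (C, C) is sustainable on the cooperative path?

IC: β(1−β^K)/(1−β) ≥ (26−11)/(11−8) = 5.
With β = 7/8: need 1 − β^K ≥ 5·(1−7/8)/(7/8), i.e. β^K ≤ 0.2857.
Since (7/8)^9 = 0.3007 and (7/8)^10 = 0.2631, the smallest such K is 10.

10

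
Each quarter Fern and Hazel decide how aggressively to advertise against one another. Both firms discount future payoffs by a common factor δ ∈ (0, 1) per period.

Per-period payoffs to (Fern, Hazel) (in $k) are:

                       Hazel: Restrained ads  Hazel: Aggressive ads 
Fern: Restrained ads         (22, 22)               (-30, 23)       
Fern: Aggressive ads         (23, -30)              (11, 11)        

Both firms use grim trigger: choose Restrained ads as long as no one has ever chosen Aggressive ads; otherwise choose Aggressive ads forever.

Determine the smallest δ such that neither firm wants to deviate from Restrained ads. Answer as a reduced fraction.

Cooperation forever yields 22 each period: 22/(1−δ).
Deviating yields 23 once, then 11 forever: 23 + 11δ/(1−δ).
No profitable deviation requires 22/(1−δ) ≥ 23 + 11δ/(1−δ).
Multiplying by (1−δ): 22 ≥ 23(1−δ) + 11δ = 23 − 12δ.
So 12δ ≥ 1, i.e. δ ≥ 1/12.

1/12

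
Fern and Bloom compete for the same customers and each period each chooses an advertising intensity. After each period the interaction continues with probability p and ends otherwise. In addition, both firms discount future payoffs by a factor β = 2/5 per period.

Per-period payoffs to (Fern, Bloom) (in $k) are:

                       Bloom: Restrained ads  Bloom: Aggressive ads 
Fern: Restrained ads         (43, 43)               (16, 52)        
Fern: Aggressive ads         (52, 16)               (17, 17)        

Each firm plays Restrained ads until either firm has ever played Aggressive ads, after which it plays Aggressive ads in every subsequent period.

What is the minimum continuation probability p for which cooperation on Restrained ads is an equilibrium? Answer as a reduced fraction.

With continuation probability p and discount β, the effective per-period discount factor is βp.
Grim-trigger IC: βp ≥ (52−43)/(52−17) = 9/35.
So p ≥ (9/35)/(2/5) = 9/14.

9/14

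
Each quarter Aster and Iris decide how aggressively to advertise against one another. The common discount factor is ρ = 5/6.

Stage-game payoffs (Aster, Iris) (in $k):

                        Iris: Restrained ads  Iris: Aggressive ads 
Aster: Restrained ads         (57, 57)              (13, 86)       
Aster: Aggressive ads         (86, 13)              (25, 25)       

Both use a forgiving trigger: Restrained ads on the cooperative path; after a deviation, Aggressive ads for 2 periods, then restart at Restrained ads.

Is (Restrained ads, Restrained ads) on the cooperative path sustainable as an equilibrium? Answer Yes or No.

Yes

IC: ρ+…+ρ^2 ≥ (86−57)/(57−25) = 29/32.
At ρ = 5/6: partial sum = 1.5278 ≥ 0.9062. Cooperation sustainable.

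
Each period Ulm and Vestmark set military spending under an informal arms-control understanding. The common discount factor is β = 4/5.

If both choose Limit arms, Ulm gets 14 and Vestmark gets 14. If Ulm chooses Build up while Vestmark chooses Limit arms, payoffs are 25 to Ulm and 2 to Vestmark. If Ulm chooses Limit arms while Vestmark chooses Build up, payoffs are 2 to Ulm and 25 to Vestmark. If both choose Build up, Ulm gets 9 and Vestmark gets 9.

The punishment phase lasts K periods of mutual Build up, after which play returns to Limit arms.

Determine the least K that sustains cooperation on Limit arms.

4

Need Σ_{k=1}^{K} β^k ≥ (25−14)/(14−9) = 2.2000 at β = 4/5.
At K = 3 the sum is 1.9520 < 2.2000; at K = 4 it is 2.3616 ≥ 2.2000.
So the minimum punishment length is K = 4.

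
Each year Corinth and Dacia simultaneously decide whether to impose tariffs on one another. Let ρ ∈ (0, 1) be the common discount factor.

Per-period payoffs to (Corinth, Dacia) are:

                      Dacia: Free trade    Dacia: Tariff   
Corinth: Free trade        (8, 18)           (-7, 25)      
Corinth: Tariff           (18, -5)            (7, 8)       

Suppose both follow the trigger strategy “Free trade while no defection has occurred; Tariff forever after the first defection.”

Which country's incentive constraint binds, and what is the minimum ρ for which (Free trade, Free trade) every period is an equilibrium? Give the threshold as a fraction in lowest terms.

Corinth; ρ ≥ 10/11

Corinth: cooperation gives 8 each period; deviation gives 18 once then 7 forever.
  8/(1−ρ) ≥ 18 + 7ρ/(1−ρ) ⇒ ρ ≥ 10/11.
Dacia: cooperation gives 18 each period; deviation gives 25 once then 8 forever.
  ρ ≥ 7/17.
Both must hold, so the binding constraint is Corinth's: ρ ≥ 10/11.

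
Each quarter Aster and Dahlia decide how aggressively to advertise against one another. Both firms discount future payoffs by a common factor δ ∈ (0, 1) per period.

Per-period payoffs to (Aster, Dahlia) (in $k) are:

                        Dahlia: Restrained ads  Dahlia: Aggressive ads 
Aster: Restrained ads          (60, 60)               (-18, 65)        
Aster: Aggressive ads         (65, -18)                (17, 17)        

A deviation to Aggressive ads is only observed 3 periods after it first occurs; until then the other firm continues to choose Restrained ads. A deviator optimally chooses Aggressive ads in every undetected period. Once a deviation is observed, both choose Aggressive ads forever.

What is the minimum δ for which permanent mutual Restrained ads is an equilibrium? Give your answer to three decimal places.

0.471

A deviator earns 65 for 3 periods, then 17 forever; cooperating earns 60 forever. Multiplying the IC by (1−δ):
60 ≥ 65(1−δ^3) + 17δ^3, so 48·δ^3 ≥ 5 and δ^3 ≥ 5/48.
δ ≥ (5/48)^(1/3) ≈ 0.471.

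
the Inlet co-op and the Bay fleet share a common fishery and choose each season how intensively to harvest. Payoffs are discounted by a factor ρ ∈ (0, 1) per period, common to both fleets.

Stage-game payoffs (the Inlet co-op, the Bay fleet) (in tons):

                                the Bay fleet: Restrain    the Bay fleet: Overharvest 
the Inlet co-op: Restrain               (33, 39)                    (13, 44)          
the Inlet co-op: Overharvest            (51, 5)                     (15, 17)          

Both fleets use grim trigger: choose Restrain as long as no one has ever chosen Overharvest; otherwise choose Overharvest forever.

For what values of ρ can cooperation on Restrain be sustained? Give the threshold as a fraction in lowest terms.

the Inlet co-op: cooperation gives 33 each period; deviation gives 51 once then 15 forever.
  33/(1−ρ) ≥ 51 + 15ρ/(1−ρ) ⇒ ρ ≥ 18/36 = 1/2.
the Bay fleet: cooperation gives 39 each period; deviation gives 44 once then 17 forever.
  ρ ≥ 5/27.
Both must hold, so the binding constraint is the Inlet co-op's: ρ ≥ 1/2.

1/2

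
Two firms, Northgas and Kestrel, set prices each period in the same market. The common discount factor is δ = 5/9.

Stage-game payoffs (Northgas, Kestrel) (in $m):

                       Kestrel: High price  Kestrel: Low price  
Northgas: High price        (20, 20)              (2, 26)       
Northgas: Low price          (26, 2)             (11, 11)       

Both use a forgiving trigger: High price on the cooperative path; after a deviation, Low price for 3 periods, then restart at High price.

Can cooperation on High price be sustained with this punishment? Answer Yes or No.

IC: δ+…+δ^3 ≥ (26−20)/(20−11) = 2/3.
At δ = 5/9: partial sum = 1.0357 ≥ 0.6667. Cooperation sustainable.

Yes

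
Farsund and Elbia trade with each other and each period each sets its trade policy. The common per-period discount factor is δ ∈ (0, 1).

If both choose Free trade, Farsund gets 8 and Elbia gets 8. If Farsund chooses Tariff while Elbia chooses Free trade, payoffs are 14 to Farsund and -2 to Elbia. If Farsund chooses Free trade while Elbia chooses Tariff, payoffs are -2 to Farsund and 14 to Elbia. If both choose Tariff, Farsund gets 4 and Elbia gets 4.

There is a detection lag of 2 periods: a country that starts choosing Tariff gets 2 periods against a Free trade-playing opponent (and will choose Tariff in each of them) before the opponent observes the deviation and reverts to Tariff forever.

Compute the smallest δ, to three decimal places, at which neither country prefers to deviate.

0.775

A deviator earns 14 for 2 periods, then 4 forever; cooperating earns 8 forever. Multiplying the IC by (1−δ):
8 ≥ 14(1−δ^2) + 4δ^2, so 10·δ^2 ≥ 6 and δ^2 ≥ 3/5.
δ ≥ (3/5)^(1/2) ≈ 0.775.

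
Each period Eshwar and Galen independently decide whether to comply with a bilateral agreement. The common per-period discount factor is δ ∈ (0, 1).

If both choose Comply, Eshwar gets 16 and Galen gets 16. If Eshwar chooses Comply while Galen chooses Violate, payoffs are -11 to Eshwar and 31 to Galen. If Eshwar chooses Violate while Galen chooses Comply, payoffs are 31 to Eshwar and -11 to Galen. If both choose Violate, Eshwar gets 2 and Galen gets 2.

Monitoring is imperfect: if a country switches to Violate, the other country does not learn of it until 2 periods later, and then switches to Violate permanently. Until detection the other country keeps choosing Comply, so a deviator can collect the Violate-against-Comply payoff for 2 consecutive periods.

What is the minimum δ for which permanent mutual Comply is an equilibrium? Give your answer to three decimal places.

Deviating for the 2 undetected periods gains 31−16 = 15 per period over cooperation, then loses 16−2 = 14 per period forever once punishment starts.
Gain: 15(1 + δ + … + δ^1); loss: 14·δ^2/(1−δ).
No profitable deviation ⇔ 15(1−δ^2) ≤ 14·δ^2, i.e. δ^2 ≥ 15/(15+14) = 15/29.
Hence δ ≥ (15/29)^(1/2) ≈ 0.719.

0.719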